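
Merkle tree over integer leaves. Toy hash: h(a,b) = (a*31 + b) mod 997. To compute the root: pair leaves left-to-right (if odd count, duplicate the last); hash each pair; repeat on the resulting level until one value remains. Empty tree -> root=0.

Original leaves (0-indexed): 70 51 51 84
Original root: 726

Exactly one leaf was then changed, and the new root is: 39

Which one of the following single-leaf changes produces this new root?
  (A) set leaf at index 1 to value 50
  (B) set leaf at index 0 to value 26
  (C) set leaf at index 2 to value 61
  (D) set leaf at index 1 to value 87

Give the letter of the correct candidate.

Original leaves: [70, 51, 51, 84]
Target new root: 39
Try each candidate change and compute the resulting root:
Candidate A: set leaf[1] = 50 -> leaves = [70, 50, 51, 84]
  L0: [70, 50, 51, 84]
  L1: h(70,50)=(70*31+50)%997=226 h(51,84)=(51*31+84)%997=668 -> [226, 668]
  L2: h(226,668)=(226*31+668)%997=695 -> [695]
  root = 695 != target 39
Candidate B: set leaf[0] = 26 -> leaves = [26, 51, 51, 84]
  L0: [26, 51, 51, 84]
  L1: h(26,51)=(26*31+51)%997=857 h(51,84)=(51*31+84)%997=668 -> [857, 668]
  L2: h(857,668)=(857*31+668)%997=316 -> [316]
  root = 316 != target 39
Candidate C: set leaf[2] = 61 -> leaves = [70, 51, 61, 84]
  L0: [70, 51, 61, 84]
  L1: h(70,51)=(70*31+51)%997=227 h(61,84)=(61*31+84)%997=978 -> [227, 978]
  L2: h(227,978)=(227*31+978)%997=39 -> [39]
  root = 39 == target 39  ** MATCH **
Candidate D: set leaf[1] = 87 -> leaves = [70, 87, 51, 84]
  L0: [70, 87, 51, 84]
  L1: h(70,87)=(70*31+87)%997=263 h(51,84)=(51*31+84)%997=668 -> [263, 668]
  L2: h(263,668)=(263*31+668)%997=845 -> [845]
  root = 845 != target 39
Candidate C produces the target root.

Answer: C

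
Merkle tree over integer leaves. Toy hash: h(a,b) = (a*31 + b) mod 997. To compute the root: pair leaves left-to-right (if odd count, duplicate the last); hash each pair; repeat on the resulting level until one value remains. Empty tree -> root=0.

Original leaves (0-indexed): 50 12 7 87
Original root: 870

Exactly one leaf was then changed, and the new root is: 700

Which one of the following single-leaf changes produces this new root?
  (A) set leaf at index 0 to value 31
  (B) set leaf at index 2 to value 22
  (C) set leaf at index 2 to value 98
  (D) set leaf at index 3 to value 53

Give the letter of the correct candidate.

Original leaves: [50, 12, 7, 87]
Target new root: 700
Try each candidate change and compute the resulting root:
Candidate A: set leaf[0] = 31 -> leaves = [31, 12, 7, 87]
  L0: [31, 12, 7, 87]
  L1: h(31,12)=(31*31+12)%997=973 h(7,87)=(7*31+87)%997=304 -> [973, 304]
  L2: h(973,304)=(973*31+304)%997=557 -> [557]
  root = 557 != target 700
Candidate B: set leaf[2] = 22 -> leaves = [50, 12, 22, 87]
  L0: [50, 12, 22, 87]
  L1: h(50,12)=(50*31+12)%997=565 h(22,87)=(22*31+87)%997=769 -> [565, 769]
  L2: h(565,769)=(565*31+769)%997=338 -> [338]
  root = 338 != target 700
Candidate C: set leaf[2] = 98 -> leaves = [50, 12, 98, 87]
  L0: [50, 12, 98, 87]
  L1: h(50,12)=(50*31+12)%997=565 h(98,87)=(98*31+87)%997=134 -> [565, 134]
  L2: h(565,134)=(565*31+134)%997=700 -> [700]
  root = 700 == target 700  ** MATCH **
Candidate D: set leaf[3] = 53 -> leaves = [50, 12, 7, 53]
  L0: [50, 12, 7, 53]
  L1: h(50,12)=(50*31+12)%997=565 h(7,53)=(7*31+53)%997=270 -> [565, 270]
  L2: h(565,270)=(565*31+270)%997=836 -> [836]
  root = 836 != target 700
Candidate C produces the target root.

Answer: C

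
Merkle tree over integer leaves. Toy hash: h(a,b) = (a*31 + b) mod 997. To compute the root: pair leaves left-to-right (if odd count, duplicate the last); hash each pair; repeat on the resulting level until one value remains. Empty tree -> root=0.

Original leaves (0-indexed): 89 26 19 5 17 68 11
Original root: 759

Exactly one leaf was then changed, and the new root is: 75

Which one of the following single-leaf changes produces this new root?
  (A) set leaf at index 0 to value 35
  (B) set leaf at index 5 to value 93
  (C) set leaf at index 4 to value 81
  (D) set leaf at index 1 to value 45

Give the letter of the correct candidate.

Original leaves: [89, 26, 19, 5, 17, 68, 11]
Target new root: 75
Try each candidate change and compute the resulting root:
Candidate A: set leaf[0] = 35 -> leaves = [35, 26, 19, 5, 17, 68, 11]
  L0: [35, 26, 19, 5, 17, 68, 11]
  L1: h(35,26)=(35*31+26)%997=114 h(19,5)=(19*31+5)%997=594 h(17,68)=(17*31+68)%997=595 h(11,11)=(11*31+11)%997=352 -> [114, 594, 595, 352]
  L2: h(114,594)=(114*31+594)%997=140 h(595,352)=(595*31+352)%997=851 -> [140, 851]
  L3: h(140,851)=(140*31+851)%997=206 -> [206]
  root = 206 != target 75
Candidate B: set leaf[5] = 93 -> leaves = [89, 26, 19, 5, 17, 93, 11]
  L0: [89, 26, 19, 5, 17, 93, 11]
  L1: h(89,26)=(89*31+26)%997=791 h(19,5)=(19*31+5)%997=594 h(17,93)=(17*31+93)%997=620 h(11,11)=(11*31+11)%997=352 -> [791, 594, 620, 352]
  L2: h(791,594)=(791*31+594)%997=190 h(620,352)=(620*31+352)%997=629 -> [190, 629]
  L3: h(190,629)=(190*31+629)%997=537 -> [537]
  root = 537 != target 75
Candidate C: set leaf[4] = 81 -> leaves = [89, 26, 19, 5, 81, 68, 11]
  L0: [89, 26, 19, 5, 81, 68, 11]
  L1: h(89,26)=(89*31+26)%997=791 h(19,5)=(19*31+5)%997=594 h(81,68)=(81*31+68)%997=585 h(11,11)=(11*31+11)%997=352 -> [791, 594, 585, 352]
  L2: h(791,594)=(791*31+594)%997=190 h(585,352)=(585*31+352)%997=541 -> [190, 541]
  L3: h(190,541)=(190*31+541)%997=449 -> [449]
  root = 449 != target 75
Candidate D: set leaf[1] = 45 -> leaves = [89, 45, 19, 5, 17, 68, 11]
  L0: [89, 45, 19, 5, 17, 68, 11]
  L1: h(89,45)=(89*31+45)%997=810 h(19,5)=(19*31+5)%997=594 h(17,68)=(17*31+68)%997=595 h(11,11)=(11*31+11)%997=352 -> [810, 594, 595, 352]
  L2: h(810,594)=(810*31+594)%997=779 h(595,352)=(595*31+352)%997=851 -> [779, 851]
  L3: h(779,851)=(779*31+851)%997=75 -> [75]
  root = 75 == target 75  ** MATCH **
Candidate D produces the target root.

Answer: D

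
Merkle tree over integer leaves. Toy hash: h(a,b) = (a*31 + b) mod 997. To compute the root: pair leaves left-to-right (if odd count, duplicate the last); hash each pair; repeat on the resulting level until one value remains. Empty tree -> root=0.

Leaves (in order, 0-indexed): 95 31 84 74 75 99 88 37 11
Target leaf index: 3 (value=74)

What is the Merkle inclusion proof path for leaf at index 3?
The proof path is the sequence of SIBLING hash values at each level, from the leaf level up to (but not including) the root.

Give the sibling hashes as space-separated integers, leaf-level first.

Answer: 84 982 143 531

Derivation:
L0 (leaves): [95, 31, 84, 74, 75, 99, 88, 37, 11], target index=3
L1: h(95,31)=(95*31+31)%997=982 [pair 0] h(84,74)=(84*31+74)%997=684 [pair 1] h(75,99)=(75*31+99)%997=430 [pair 2] h(88,37)=(88*31+37)%997=771 [pair 3] h(11,11)=(11*31+11)%997=352 [pair 4] -> [982, 684, 430, 771, 352]
  Sibling for proof at L0: 84
L2: h(982,684)=(982*31+684)%997=219 [pair 0] h(430,771)=(430*31+771)%997=143 [pair 1] h(352,352)=(352*31+352)%997=297 [pair 2] -> [219, 143, 297]
  Sibling for proof at L1: 982
L3: h(219,143)=(219*31+143)%997=950 [pair 0] h(297,297)=(297*31+297)%997=531 [pair 1] -> [950, 531]
  Sibling for proof at L2: 143
L4: h(950,531)=(950*31+531)%997=71 [pair 0] -> [71]
  Sibling for proof at L3: 531
Root: 71
Proof path (sibling hashes from leaf to root): [84, 982, 143, 531]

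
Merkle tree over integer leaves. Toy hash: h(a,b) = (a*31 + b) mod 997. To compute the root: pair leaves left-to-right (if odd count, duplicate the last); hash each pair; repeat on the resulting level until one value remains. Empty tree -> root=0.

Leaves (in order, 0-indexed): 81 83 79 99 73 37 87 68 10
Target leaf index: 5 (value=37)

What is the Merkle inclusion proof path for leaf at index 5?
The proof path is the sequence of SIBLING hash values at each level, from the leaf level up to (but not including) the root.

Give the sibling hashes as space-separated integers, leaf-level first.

Answer: 73 771 211 664

Derivation:
L0 (leaves): [81, 83, 79, 99, 73, 37, 87, 68, 10], target index=5
L1: h(81,83)=(81*31+83)%997=600 [pair 0] h(79,99)=(79*31+99)%997=554 [pair 1] h(73,37)=(73*31+37)%997=306 [pair 2] h(87,68)=(87*31+68)%997=771 [pair 3] h(10,10)=(10*31+10)%997=320 [pair 4] -> [600, 554, 306, 771, 320]
  Sibling for proof at L0: 73
L2: h(600,554)=(600*31+554)%997=211 [pair 0] h(306,771)=(306*31+771)%997=287 [pair 1] h(320,320)=(320*31+320)%997=270 [pair 2] -> [211, 287, 270]
  Sibling for proof at L1: 771
L3: h(211,287)=(211*31+287)%997=846 [pair 0] h(270,270)=(270*31+270)%997=664 [pair 1] -> [846, 664]
  Sibling for proof at L2: 211
L4: h(846,664)=(846*31+664)%997=968 [pair 0] -> [968]
  Sibling for proof at L3: 664
Root: 968
Proof path (sibling hashes from leaf to root): [73, 771, 211, 664]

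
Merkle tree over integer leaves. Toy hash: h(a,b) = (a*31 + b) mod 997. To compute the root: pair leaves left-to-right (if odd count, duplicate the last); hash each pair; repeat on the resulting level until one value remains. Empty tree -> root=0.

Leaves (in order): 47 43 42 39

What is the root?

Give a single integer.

L0: [47, 43, 42, 39]
L1: h(47,43)=(47*31+43)%997=503 h(42,39)=(42*31+39)%997=344 -> [503, 344]
L2: h(503,344)=(503*31+344)%997=982 -> [982]

Answer: 982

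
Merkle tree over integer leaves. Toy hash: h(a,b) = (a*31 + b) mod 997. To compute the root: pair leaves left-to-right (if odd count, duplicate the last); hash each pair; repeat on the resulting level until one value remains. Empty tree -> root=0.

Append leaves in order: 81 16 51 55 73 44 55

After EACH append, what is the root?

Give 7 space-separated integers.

Answer: 81 533 209 213 598 667 120

Derivation:
After append 81 (leaves=[81]):
  L0: [81]
  root=81
After append 16 (leaves=[81, 16]):
  L0: [81, 16]
  L1: h(81,16)=(81*31+16)%997=533 -> [533]
  root=533
After append 51 (leaves=[81, 16, 51]):
  L0: [81, 16, 51]
  L1: h(81,16)=(81*31+16)%997=533 h(51,51)=(51*31+51)%997=635 -> [533, 635]
  L2: h(533,635)=(533*31+635)%997=209 -> [209]
  root=209
After append 55 (leaves=[81, 16, 51, 55]):
  L0: [81, 16, 51, 55]
  L1: h(81,16)=(81*31+16)%997=533 h(51,55)=(51*31+55)%997=639 -> [533, 639]
  L2: h(533,639)=(533*31+639)%997=213 -> [213]
  root=213
After append 73 (leaves=[81, 16, 51, 55, 73]):
  L0: [81, 16, 51, 55, 73]
  L1: h(81,16)=(81*31+16)%997=533 h(51,55)=(51*31+55)%997=639 h(73,73)=(73*31+73)%997=342 -> [533, 639, 342]
  L2: h(533,639)=(533*31+639)%997=213 h(342,342)=(342*31+342)%997=974 -> [213, 974]
  L3: h(213,974)=(213*31+974)%997=598 -> [598]
  root=598
After append 44 (leaves=[81, 16, 51, 55, 73, 44]):
  L0: [81, 16, 51, 55, 73, 44]
  L1: h(81,16)=(81*31+16)%997=533 h(51,55)=(51*31+55)%997=639 h(73,44)=(73*31+44)%997=313 -> [533, 639, 313]
  L2: h(533,639)=(533*31+639)%997=213 h(313,313)=(313*31+313)%997=46 -> [213, 46]
  L3: h(213,46)=(213*31+46)%997=667 -> [667]
  root=667
After append 55 (leaves=[81, 16, 51, 55, 73, 44, 55]):
  L0: [81, 16, 51, 55, 73, 44, 55]
  L1: h(81,16)=(81*31+16)%997=533 h(51,55)=(51*31+55)%997=639 h(73,44)=(73*31+44)%997=313 h(55,55)=(55*31+55)%997=763 -> [533, 639, 313, 763]
  L2: h(533,639)=(533*31+639)%997=213 h(313,763)=(313*31+763)%997=496 -> [213, 496]
  L3: h(213,496)=(213*31+496)%997=120 -> [120]
  root=120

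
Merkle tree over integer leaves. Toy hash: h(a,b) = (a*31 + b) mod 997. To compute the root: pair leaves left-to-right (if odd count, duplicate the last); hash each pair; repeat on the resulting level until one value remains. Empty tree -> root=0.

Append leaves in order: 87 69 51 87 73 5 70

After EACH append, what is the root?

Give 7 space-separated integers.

After append 87 (leaves=[87]):
  L0: [87]
  root=87
After append 69 (leaves=[87, 69]):
  L0: [87, 69]
  L1: h(87,69)=(87*31+69)%997=772 -> [772]
  root=772
After append 51 (leaves=[87, 69, 51]):
  L0: [87, 69, 51]
  L1: h(87,69)=(87*31+69)%997=772 h(51,51)=(51*31+51)%997=635 -> [772, 635]
  L2: h(772,635)=(772*31+635)%997=639 -> [639]
  root=639
After append 87 (leaves=[87, 69, 51, 87]):
  L0: [87, 69, 51, 87]
  L1: h(87,69)=(87*31+69)%997=772 h(51,87)=(51*31+87)%997=671 -> [772, 671]
  L2: h(772,671)=(772*31+671)%997=675 -> [675]
  root=675
After append 73 (leaves=[87, 69, 51, 87, 73]):
  L0: [87, 69, 51, 87, 73]
  L1: h(87,69)=(87*31+69)%997=772 h(51,87)=(51*31+87)%997=671 h(73,73)=(73*31+73)%997=342 -> [772, 671, 342]
  L2: h(772,671)=(772*31+671)%997=675 h(342,342)=(342*31+342)%997=974 -> [675, 974]
  L3: h(675,974)=(675*31+974)%997=962 -> [962]
  root=962
After append 5 (leaves=[87, 69, 51, 87, 73, 5]):
  L0: [87, 69, 51, 87, 73, 5]
  L1: h(87,69)=(87*31+69)%997=772 h(51,87)=(51*31+87)%997=671 h(73,5)=(73*31+5)%997=274 -> [772, 671, 274]
  L2: h(772,671)=(772*31+671)%997=675 h(274,274)=(274*31+274)%997=792 -> [675, 792]
  L3: h(675,792)=(675*31+792)%997=780 -> [780]
  root=780
After append 70 (leaves=[87, 69, 51, 87, 73, 5, 70]):
  L0: [87, 69, 51, 87, 73, 5, 70]
  L1: h(87,69)=(87*31+69)%997=772 h(51,87)=(51*31+87)%997=671 h(73,5)=(73*31+5)%997=274 h(70,70)=(70*31+70)%997=246 -> [772, 671, 274, 246]
  L2: h(772,671)=(772*31+671)%997=675 h(274,246)=(274*31+246)%997=764 -> [675, 764]
  L3: h(675,764)=(675*31+764)%997=752 -> [752]
  root=752

Answer: 87 772 639 675 962 780 752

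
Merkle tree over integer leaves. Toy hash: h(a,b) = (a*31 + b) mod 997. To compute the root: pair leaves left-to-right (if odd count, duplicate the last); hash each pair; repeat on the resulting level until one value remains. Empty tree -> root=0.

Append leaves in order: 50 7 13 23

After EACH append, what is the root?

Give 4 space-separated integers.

Answer: 50 560 827 837

Derivation:
After append 50 (leaves=[50]):
  L0: [50]
  root=50
After append 7 (leaves=[50, 7]):
  L0: [50, 7]
  L1: h(50,7)=(50*31+7)%997=560 -> [560]
  root=560
After append 13 (leaves=[50, 7, 13]):
  L0: [50, 7, 13]
  L1: h(50,7)=(50*31+7)%997=560 h(13,13)=(13*31+13)%997=416 -> [560, 416]
  L2: h(560,416)=(560*31+416)%997=827 -> [827]
  root=827
After append 23 (leaves=[50, 7, 13, 23]):
  L0: [50, 7, 13, 23]
  L1: h(50,7)=(50*31+7)%997=560 h(13,23)=(13*31+23)%997=426 -> [560, 426]
  L2: h(560,426)=(560*31+426)%997=837 -> [837]
  root=837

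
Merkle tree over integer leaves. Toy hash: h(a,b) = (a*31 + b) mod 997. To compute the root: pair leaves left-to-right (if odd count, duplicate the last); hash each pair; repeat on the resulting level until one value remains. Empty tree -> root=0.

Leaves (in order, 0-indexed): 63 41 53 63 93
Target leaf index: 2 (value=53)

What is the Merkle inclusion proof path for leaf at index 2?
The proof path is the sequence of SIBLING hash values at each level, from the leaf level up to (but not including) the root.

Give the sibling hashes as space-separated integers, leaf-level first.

L0 (leaves): [63, 41, 53, 63, 93], target index=2
L1: h(63,41)=(63*31+41)%997=0 [pair 0] h(53,63)=(53*31+63)%997=709 [pair 1] h(93,93)=(93*31+93)%997=982 [pair 2] -> [0, 709, 982]
  Sibling for proof at L0: 63
L2: h(0,709)=(0*31+709)%997=709 [pair 0] h(982,982)=(982*31+982)%997=517 [pair 1] -> [709, 517]
  Sibling for proof at L1: 0
L3: h(709,517)=(709*31+517)%997=562 [pair 0] -> [562]
  Sibling for proof at L2: 517
Root: 562
Proof path (sibling hashes from leaf to root): [63, 0, 517]

Answer: 63 0 517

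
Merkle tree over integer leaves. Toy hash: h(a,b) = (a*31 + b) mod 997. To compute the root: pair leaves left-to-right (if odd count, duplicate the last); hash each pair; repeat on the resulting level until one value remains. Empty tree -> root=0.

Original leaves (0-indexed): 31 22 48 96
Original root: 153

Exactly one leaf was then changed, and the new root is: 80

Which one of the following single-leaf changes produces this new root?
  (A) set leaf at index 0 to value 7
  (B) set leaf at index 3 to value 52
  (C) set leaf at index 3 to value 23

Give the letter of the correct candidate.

Answer: C

Derivation:
Original leaves: [31, 22, 48, 96]
Target new root: 80
Try each candidate change and compute the resulting root:
Candidate A: set leaf[0] = 7 -> leaves = [7, 22, 48, 96]
  L0: [7, 22, 48, 96]
  L1: h(7,22)=(7*31+22)%997=239 h(48,96)=(48*31+96)%997=587 -> [239, 587]
  L2: h(239,587)=(239*31+587)%997=20 -> [20]
  root = 20 != target 80
Candidate B: set leaf[3] = 52 -> leaves = [31, 22, 48, 52]
  L0: [31, 22, 48, 52]
  L1: h(31,22)=(31*31+22)%997=983 h(48,52)=(48*31+52)%997=543 -> [983, 543]
  L2: h(983,543)=(983*31+543)%997=109 -> [109]
  root = 109 != target 80
Candidate C: set leaf[3] = 23 -> leaves = [31, 22, 48, 23]
  L0: [31, 22, 48, 23]
  L1: h(31,22)=(31*31+22)%997=983 h(48,23)=(48*31+23)%997=514 -> [983, 514]
  L2: h(983,514)=(983*31+514)%997=80 -> [80]
  root = 80 == target 80  ** MATCH **
Candidate C produces the target root.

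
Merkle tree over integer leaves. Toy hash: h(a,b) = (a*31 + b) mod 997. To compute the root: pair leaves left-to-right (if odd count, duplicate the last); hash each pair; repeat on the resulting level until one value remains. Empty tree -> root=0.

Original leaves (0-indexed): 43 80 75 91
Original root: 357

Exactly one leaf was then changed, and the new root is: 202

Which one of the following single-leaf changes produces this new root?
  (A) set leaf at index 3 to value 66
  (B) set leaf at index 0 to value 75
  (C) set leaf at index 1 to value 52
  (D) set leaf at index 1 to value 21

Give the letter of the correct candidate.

Original leaves: [43, 80, 75, 91]
Target new root: 202
Try each candidate change and compute the resulting root:
Candidate A: set leaf[3] = 66 -> leaves = [43, 80, 75, 66]
  L0: [43, 80, 75, 66]
  L1: h(43,80)=(43*31+80)%997=416 h(75,66)=(75*31+66)%997=397 -> [416, 397]
  L2: h(416,397)=(416*31+397)%997=332 -> [332]
  root = 332 != target 202
Candidate B: set leaf[0] = 75 -> leaves = [75, 80, 75, 91]
  L0: [75, 80, 75, 91]
  L1: h(75,80)=(75*31+80)%997=411 h(75,91)=(75*31+91)%997=422 -> [411, 422]
  L2: h(411,422)=(411*31+422)%997=202 -> [202]
  root = 202 == target 202  ** MATCH **
Candidate C: set leaf[1] = 52 -> leaves = [43, 52, 75, 91]
  L0: [43, 52, 75, 91]
  L1: h(43,52)=(43*31+52)%997=388 h(75,91)=(75*31+91)%997=422 -> [388, 422]
  L2: h(388,422)=(388*31+422)%997=486 -> [486]
  root = 486 != target 202
Candidate D: set leaf[1] = 21 -> leaves = [43, 21, 75, 91]
  L0: [43, 21, 75, 91]
  L1: h(43,21)=(43*31+21)%997=357 h(75,91)=(75*31+91)%997=422 -> [357, 422]
  L2: h(357,422)=(357*31+422)%997=522 -> [522]
  root = 522 != target 202
Candidate B produces the target root.

Answer: B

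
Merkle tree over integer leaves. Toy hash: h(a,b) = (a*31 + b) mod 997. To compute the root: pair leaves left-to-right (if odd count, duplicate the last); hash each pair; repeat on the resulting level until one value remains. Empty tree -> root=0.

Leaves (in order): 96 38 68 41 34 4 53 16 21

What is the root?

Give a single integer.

Answer: 237

Derivation:
L0: [96, 38, 68, 41, 34, 4, 53, 16, 21]
L1: h(96,38)=(96*31+38)%997=23 h(68,41)=(68*31+41)%997=155 h(34,4)=(34*31+4)%997=61 h(53,16)=(53*31+16)%997=662 h(21,21)=(21*31+21)%997=672 -> [23, 155, 61, 662, 672]
L2: h(23,155)=(23*31+155)%997=868 h(61,662)=(61*31+662)%997=559 h(672,672)=(672*31+672)%997=567 -> [868, 559, 567]
L3: h(868,559)=(868*31+559)%997=548 h(567,567)=(567*31+567)%997=198 -> [548, 198]
L4: h(548,198)=(548*31+198)%997=237 -> [237]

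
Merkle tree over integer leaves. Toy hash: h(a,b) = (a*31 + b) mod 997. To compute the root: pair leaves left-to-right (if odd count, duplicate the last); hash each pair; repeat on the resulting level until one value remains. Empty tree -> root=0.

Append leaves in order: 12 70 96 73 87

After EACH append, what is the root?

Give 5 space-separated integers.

After append 12 (leaves=[12]):
  L0: [12]
  root=12
After append 70 (leaves=[12, 70]):
  L0: [12, 70]
  L1: h(12,70)=(12*31+70)%997=442 -> [442]
  root=442
After append 96 (leaves=[12, 70, 96]):
  L0: [12, 70, 96]
  L1: h(12,70)=(12*31+70)%997=442 h(96,96)=(96*31+96)%997=81 -> [442, 81]
  L2: h(442,81)=(442*31+81)%997=822 -> [822]
  root=822
After append 73 (leaves=[12, 70, 96, 73]):
  L0: [12, 70, 96, 73]
  L1: h(12,70)=(12*31+70)%997=442 h(96,73)=(96*31+73)%997=58 -> [442, 58]
  L2: h(442,58)=(442*31+58)%997=799 -> [799]
  root=799
After append 87 (leaves=[12, 70, 96, 73, 87]):
  L0: [12, 70, 96, 73, 87]
  L1: h(12,70)=(12*31+70)%997=442 h(96,73)=(96*31+73)%997=58 h(87,87)=(87*31+87)%997=790 -> [442, 58, 790]
  L2: h(442,58)=(442*31+58)%997=799 h(790,790)=(790*31+790)%997=355 -> [799, 355]
  L3: h(799,355)=(799*31+355)%997=199 -> [199]
  root=199

Answer: 12 442 822 799 199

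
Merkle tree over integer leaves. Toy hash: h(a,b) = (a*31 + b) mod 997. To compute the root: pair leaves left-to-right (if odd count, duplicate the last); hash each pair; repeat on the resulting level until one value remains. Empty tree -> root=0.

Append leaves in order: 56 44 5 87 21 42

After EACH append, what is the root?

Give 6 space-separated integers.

After append 56 (leaves=[56]):
  L0: [56]
  root=56
After append 44 (leaves=[56, 44]):
  L0: [56, 44]
  L1: h(56,44)=(56*31+44)%997=783 -> [783]
  root=783
After append 5 (leaves=[56, 44, 5]):
  L0: [56, 44, 5]
  L1: h(56,44)=(56*31+44)%997=783 h(5,5)=(5*31+5)%997=160 -> [783, 160]
  L2: h(783,160)=(783*31+160)%997=505 -> [505]
  root=505
After append 87 (leaves=[56, 44, 5, 87]):
  L0: [56, 44, 5, 87]
  L1: h(56,44)=(56*31+44)%997=783 h(5,87)=(5*31+87)%997=242 -> [783, 242]
  L2: h(783,242)=(783*31+242)%997=587 -> [587]
  root=587
After append 21 (leaves=[56, 44, 5, 87, 21]):
  L0: [56, 44, 5, 87, 21]
  L1: h(56,44)=(56*31+44)%997=783 h(5,87)=(5*31+87)%997=242 h(21,21)=(21*31+21)%997=672 -> [783, 242, 672]
  L2: h(783,242)=(783*31+242)%997=587 h(672,672)=(672*31+672)%997=567 -> [587, 567]
  L3: h(587,567)=(587*31+567)%997=818 -> [818]
  root=818
After append 42 (leaves=[56, 44, 5, 87, 21, 42]):
  L0: [56, 44, 5, 87, 21, 42]
  L1: h(56,44)=(56*31+44)%997=783 h(5,87)=(5*31+87)%997=242 h(21,42)=(21*31+42)%997=693 -> [783, 242, 693]
  L2: h(783,242)=(783*31+242)%997=587 h(693,693)=(693*31+693)%997=242 -> [587, 242]
  L3: h(587,242)=(587*31+242)%997=493 -> [493]
  root=493

Answer: 56 783 505 587 818 493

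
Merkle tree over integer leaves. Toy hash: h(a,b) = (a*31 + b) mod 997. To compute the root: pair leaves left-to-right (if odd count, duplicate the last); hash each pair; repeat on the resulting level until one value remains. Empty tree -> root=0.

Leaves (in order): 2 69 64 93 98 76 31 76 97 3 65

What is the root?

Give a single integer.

Answer: 832

Derivation:
L0: [2, 69, 64, 93, 98, 76, 31, 76, 97, 3, 65]
L1: h(2,69)=(2*31+69)%997=131 h(64,93)=(64*31+93)%997=83 h(98,76)=(98*31+76)%997=123 h(31,76)=(31*31+76)%997=40 h(97,3)=(97*31+3)%997=19 h(65,65)=(65*31+65)%997=86 -> [131, 83, 123, 40, 19, 86]
L2: h(131,83)=(131*31+83)%997=156 h(123,40)=(123*31+40)%997=862 h(19,86)=(19*31+86)%997=675 -> [156, 862, 675]
L3: h(156,862)=(156*31+862)%997=713 h(675,675)=(675*31+675)%997=663 -> [713, 663]
L4: h(713,663)=(713*31+663)%997=832 -> [832]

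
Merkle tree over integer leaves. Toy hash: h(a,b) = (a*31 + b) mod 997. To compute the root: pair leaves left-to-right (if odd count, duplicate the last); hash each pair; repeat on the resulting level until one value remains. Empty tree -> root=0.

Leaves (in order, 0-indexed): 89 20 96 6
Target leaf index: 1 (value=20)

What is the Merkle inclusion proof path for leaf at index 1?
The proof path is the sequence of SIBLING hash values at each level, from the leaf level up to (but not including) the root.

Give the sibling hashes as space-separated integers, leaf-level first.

L0 (leaves): [89, 20, 96, 6], target index=1
L1: h(89,20)=(89*31+20)%997=785 [pair 0] h(96,6)=(96*31+6)%997=988 [pair 1] -> [785, 988]
  Sibling for proof at L0: 89
L2: h(785,988)=(785*31+988)%997=398 [pair 0] -> [398]
  Sibling for proof at L1: 988
Root: 398
Proof path (sibling hashes from leaf to root): [89, 988]

Answer: 89 988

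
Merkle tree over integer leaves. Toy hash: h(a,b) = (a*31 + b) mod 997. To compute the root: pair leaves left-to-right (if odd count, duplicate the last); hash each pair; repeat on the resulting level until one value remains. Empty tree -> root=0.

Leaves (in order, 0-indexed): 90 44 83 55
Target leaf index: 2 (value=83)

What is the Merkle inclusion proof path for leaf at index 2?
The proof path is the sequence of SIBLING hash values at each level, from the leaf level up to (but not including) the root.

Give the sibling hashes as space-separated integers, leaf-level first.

Answer: 55 840

Derivation:
L0 (leaves): [90, 44, 83, 55], target index=2
L1: h(90,44)=(90*31+44)%997=840 [pair 0] h(83,55)=(83*31+55)%997=634 [pair 1] -> [840, 634]
  Sibling for proof at L0: 55
L2: h(840,634)=(840*31+634)%997=752 [pair 0] -> [752]
  Sibling for proof at L1: 840
Root: 752
Proof path (sibling hashes from leaf to root): [55, 840]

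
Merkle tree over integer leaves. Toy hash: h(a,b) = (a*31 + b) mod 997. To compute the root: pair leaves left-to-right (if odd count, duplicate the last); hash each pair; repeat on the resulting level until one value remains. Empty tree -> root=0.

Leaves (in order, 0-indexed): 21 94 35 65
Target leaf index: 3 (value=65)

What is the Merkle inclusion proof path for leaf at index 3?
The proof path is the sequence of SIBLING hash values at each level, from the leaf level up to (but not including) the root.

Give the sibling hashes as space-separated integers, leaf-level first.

L0 (leaves): [21, 94, 35, 65], target index=3
L1: h(21,94)=(21*31+94)%997=745 [pair 0] h(35,65)=(35*31+65)%997=153 [pair 1] -> [745, 153]
  Sibling for proof at L0: 35
L2: h(745,153)=(745*31+153)%997=317 [pair 0] -> [317]
  Sibling for proof at L1: 745
Root: 317
Proof path (sibling hashes from leaf to root): [35, 745]

Answer: 35 745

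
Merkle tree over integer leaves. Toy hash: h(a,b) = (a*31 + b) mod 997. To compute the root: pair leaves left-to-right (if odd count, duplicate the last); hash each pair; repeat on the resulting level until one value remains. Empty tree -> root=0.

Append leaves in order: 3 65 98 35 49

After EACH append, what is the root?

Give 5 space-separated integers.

After append 3 (leaves=[3]):
  L0: [3]
  root=3
After append 65 (leaves=[3, 65]):
  L0: [3, 65]
  L1: h(3,65)=(3*31+65)%997=158 -> [158]
  root=158
After append 98 (leaves=[3, 65, 98]):
  L0: [3, 65, 98]
  L1: h(3,65)=(3*31+65)%997=158 h(98,98)=(98*31+98)%997=145 -> [158, 145]
  L2: h(158,145)=(158*31+145)%997=58 -> [58]
  root=58
After append 35 (leaves=[3, 65, 98, 35]):
  L0: [3, 65, 98, 35]
  L1: h(3,65)=(3*31+65)%997=158 h(98,35)=(98*31+35)%997=82 -> [158, 82]
  L2: h(158,82)=(158*31+82)%997=992 -> [992]
  root=992
After append 49 (leaves=[3, 65, 98, 35, 49]):
  L0: [3, 65, 98, 35, 49]
  L1: h(3,65)=(3*31+65)%997=158 h(98,35)=(98*31+35)%997=82 h(49,49)=(49*31+49)%997=571 -> [158, 82, 571]
  L2: h(158,82)=(158*31+82)%997=992 h(571,571)=(571*31+571)%997=326 -> [992, 326]
  L3: h(992,326)=(992*31+326)%997=171 -> [171]
  root=171

Answer: 3 158 58 992 171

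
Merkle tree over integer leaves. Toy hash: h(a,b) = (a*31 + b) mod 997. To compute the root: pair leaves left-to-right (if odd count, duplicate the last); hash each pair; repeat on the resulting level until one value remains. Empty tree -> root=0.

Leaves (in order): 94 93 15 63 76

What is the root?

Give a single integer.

L0: [94, 93, 15, 63, 76]
L1: h(94,93)=(94*31+93)%997=16 h(15,63)=(15*31+63)%997=528 h(76,76)=(76*31+76)%997=438 -> [16, 528, 438]
L2: h(16,528)=(16*31+528)%997=27 h(438,438)=(438*31+438)%997=58 -> [27, 58]
L3: h(27,58)=(27*31+58)%997=895 -> [895]

Answer: 895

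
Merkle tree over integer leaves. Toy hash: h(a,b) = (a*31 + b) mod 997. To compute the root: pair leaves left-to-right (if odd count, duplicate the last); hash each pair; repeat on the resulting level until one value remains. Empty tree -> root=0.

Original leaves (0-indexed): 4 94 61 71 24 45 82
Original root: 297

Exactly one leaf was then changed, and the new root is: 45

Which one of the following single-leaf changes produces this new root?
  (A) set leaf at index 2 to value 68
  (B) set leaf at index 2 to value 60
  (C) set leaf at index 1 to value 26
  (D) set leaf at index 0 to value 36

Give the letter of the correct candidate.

Original leaves: [4, 94, 61, 71, 24, 45, 82]
Target new root: 45
Try each candidate change and compute the resulting root:
Candidate A: set leaf[2] = 68 -> leaves = [4, 94, 68, 71, 24, 45, 82]
  L0: [4, 94, 68, 71, 24, 45, 82]
  L1: h(4,94)=(4*31+94)%997=218 h(68,71)=(68*31+71)%997=185 h(24,45)=(24*31+45)%997=789 h(82,82)=(82*31+82)%997=630 -> [218, 185, 789, 630]
  L2: h(218,185)=(218*31+185)%997=961 h(789,630)=(789*31+630)%997=164 -> [961, 164]
  L3: h(961,164)=(961*31+164)%997=45 -> [45]
  root = 45 == target 45  ** MATCH **
Candidate B: set leaf[2] = 60 -> leaves = [4, 94, 60, 71, 24, 45, 82]
  L0: [4, 94, 60, 71, 24, 45, 82]
  L1: h(4,94)=(4*31+94)%997=218 h(60,71)=(60*31+71)%997=934 h(24,45)=(24*31+45)%997=789 h(82,82)=(82*31+82)%997=630 -> [218, 934, 789, 630]
  L2: h(218,934)=(218*31+934)%997=713 h(789,630)=(789*31+630)%997=164 -> [713, 164]
  L3: h(713,164)=(713*31+164)%997=333 -> [333]
  root = 333 != target 45
Candidate C: set leaf[1] = 26 -> leaves = [4, 26, 61, 71, 24, 45, 82]
  L0: [4, 26, 61, 71, 24, 45, 82]
  L1: h(4,26)=(4*31+26)%997=150 h(61,71)=(61*31+71)%997=965 h(24,45)=(24*31+45)%997=789 h(82,82)=(82*31+82)%997=630 -> [150, 965, 789, 630]
  L2: h(150,965)=(150*31+965)%997=630 h(789,630)=(789*31+630)%997=164 -> [630, 164]
  L3: h(630,164)=(630*31+164)%997=751 -> [751]
  root = 751 != target 45
Candidate D: set leaf[0] = 36 -> leaves = [36, 94, 61, 71, 24, 45, 82]
  L0: [36, 94, 61, 71, 24, 45, 82]
  L1: h(36,94)=(36*31+94)%997=213 h(61,71)=(61*31+71)%997=965 h(24,45)=(24*31+45)%997=789 h(82,82)=(82*31+82)%997=630 -> [213, 965, 789, 630]
  L2: h(213,965)=(213*31+965)%997=589 h(789,630)=(789*31+630)%997=164 -> [589, 164]
  L3: h(589,164)=(589*31+164)%997=477 -> [477]
  root = 477 != target 45
Candidate A produces the target root.

Answer: A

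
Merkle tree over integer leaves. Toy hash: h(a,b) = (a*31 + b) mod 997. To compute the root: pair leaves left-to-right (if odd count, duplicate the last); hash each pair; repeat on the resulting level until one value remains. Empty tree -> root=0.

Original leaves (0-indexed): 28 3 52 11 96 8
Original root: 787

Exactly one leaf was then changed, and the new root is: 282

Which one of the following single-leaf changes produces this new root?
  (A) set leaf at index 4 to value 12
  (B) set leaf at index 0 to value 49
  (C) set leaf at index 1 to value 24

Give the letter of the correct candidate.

Answer: B

Derivation:
Original leaves: [28, 3, 52, 11, 96, 8]
Target new root: 282
Try each candidate change and compute the resulting root:
Candidate A: set leaf[4] = 12 -> leaves = [28, 3, 52, 11, 12, 8]
  L0: [28, 3, 52, 11, 12, 8]
  L1: h(28,3)=(28*31+3)%997=871 h(52,11)=(52*31+11)%997=626 h(12,8)=(12*31+8)%997=380 -> [871, 626, 380]
  L2: h(871,626)=(871*31+626)%997=708 h(380,380)=(380*31+380)%997=196 -> [708, 196]
  L3: h(708,196)=(708*31+196)%997=210 -> [210]
  root = 210 != target 282
Candidate B: set leaf[0] = 49 -> leaves = [49, 3, 52, 11, 96, 8]
  L0: [49, 3, 52, 11, 96, 8]
  L1: h(49,3)=(49*31+3)%997=525 h(52,11)=(52*31+11)%997=626 h(96,8)=(96*31+8)%997=990 -> [525, 626, 990]
  L2: h(525,626)=(525*31+626)%997=949 h(990,990)=(990*31+990)%997=773 -> [949, 773]
  L3: h(949,773)=(949*31+773)%997=282 -> [282]
  root = 282 == target 282  ** MATCH **
Candidate C: set leaf[1] = 24 -> leaves = [28, 24, 52, 11, 96, 8]
  L0: [28, 24, 52, 11, 96, 8]
  L1: h(28,24)=(28*31+24)%997=892 h(52,11)=(52*31+11)%997=626 h(96,8)=(96*31+8)%997=990 -> [892, 626, 990]
  L2: h(892,626)=(892*31+626)%997=362 h(990,990)=(990*31+990)%997=773 -> [362, 773]
  L3: h(362,773)=(362*31+773)%997=31 -> [31]
  root = 31 != target 282
Candidate B produces the target root.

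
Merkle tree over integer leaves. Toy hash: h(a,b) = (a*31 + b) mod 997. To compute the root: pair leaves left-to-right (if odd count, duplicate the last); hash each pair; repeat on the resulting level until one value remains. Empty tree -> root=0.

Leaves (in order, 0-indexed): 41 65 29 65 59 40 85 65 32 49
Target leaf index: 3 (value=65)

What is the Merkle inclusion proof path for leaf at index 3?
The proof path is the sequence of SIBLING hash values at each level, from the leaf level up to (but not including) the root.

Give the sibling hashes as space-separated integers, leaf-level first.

Answer: 29 339 819 191

Derivation:
L0 (leaves): [41, 65, 29, 65, 59, 40, 85, 65, 32, 49], target index=3
L1: h(41,65)=(41*31+65)%997=339 [pair 0] h(29,65)=(29*31+65)%997=964 [pair 1] h(59,40)=(59*31+40)%997=872 [pair 2] h(85,65)=(85*31+65)%997=706 [pair 3] h(32,49)=(32*31+49)%997=44 [pair 4] -> [339, 964, 872, 706, 44]
  Sibling for proof at L0: 29
L2: h(339,964)=(339*31+964)%997=506 [pair 0] h(872,706)=(872*31+706)%997=819 [pair 1] h(44,44)=(44*31+44)%997=411 [pair 2] -> [506, 819, 411]
  Sibling for proof at L1: 339
L3: h(506,819)=(506*31+819)%997=553 [pair 0] h(411,411)=(411*31+411)%997=191 [pair 1] -> [553, 191]
  Sibling for proof at L2: 819
L4: h(553,191)=(553*31+191)%997=385 [pair 0] -> [385]
  Sibling for proof at L3: 191
Root: 385
Proof path (sibling hashes from leaf to root): [29, 339, 819, 191]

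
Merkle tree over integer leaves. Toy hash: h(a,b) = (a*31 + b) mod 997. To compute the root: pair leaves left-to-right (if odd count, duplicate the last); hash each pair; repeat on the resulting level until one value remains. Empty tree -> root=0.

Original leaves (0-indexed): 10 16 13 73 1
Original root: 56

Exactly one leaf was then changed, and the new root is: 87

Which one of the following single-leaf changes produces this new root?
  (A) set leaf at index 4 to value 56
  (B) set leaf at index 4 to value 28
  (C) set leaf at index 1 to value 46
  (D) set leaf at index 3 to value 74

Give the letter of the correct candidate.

Original leaves: [10, 16, 13, 73, 1]
Target new root: 87
Try each candidate change and compute the resulting root:
Candidate A: set leaf[4] = 56 -> leaves = [10, 16, 13, 73, 56]
  L0: [10, 16, 13, 73, 56]
  L1: h(10,16)=(10*31+16)%997=326 h(13,73)=(13*31+73)%997=476 h(56,56)=(56*31+56)%997=795 -> [326, 476, 795]
  L2: h(326,476)=(326*31+476)%997=612 h(795,795)=(795*31+795)%997=515 -> [612, 515]
  L3: h(612,515)=(612*31+515)%997=544 -> [544]
  root = 544 != target 87
Candidate B: set leaf[4] = 28 -> leaves = [10, 16, 13, 73, 28]
  L0: [10, 16, 13, 73, 28]
  L1: h(10,16)=(10*31+16)%997=326 h(13,73)=(13*31+73)%997=476 h(28,28)=(28*31+28)%997=896 -> [326, 476, 896]
  L2: h(326,476)=(326*31+476)%997=612 h(896,896)=(896*31+896)%997=756 -> [612, 756]
  L3: h(612,756)=(612*31+756)%997=785 -> [785]
  root = 785 != target 87
Candidate C: set leaf[1] = 46 -> leaves = [10, 46, 13, 73, 1]
  L0: [10, 46, 13, 73, 1]
  L1: h(10,46)=(10*31+46)%997=356 h(13,73)=(13*31+73)%997=476 h(1,1)=(1*31+1)%997=32 -> [356, 476, 32]
  L2: h(356,476)=(356*31+476)%997=545 h(32,32)=(32*31+32)%997=27 -> [545, 27]
  L3: h(545,27)=(545*31+27)%997=970 -> [970]
  root = 970 != target 87
Candidate D: set leaf[3] = 74 -> leaves = [10, 16, 13, 74, 1]
  L0: [10, 16, 13, 74, 1]
  L1: h(10,16)=(10*31+16)%997=326 h(13,74)=(13*31+74)%997=477 h(1,1)=(1*31+1)%997=32 -> [326, 477, 32]
  L2: h(326,477)=(326*31+477)%997=613 h(32,32)=(32*31+32)%997=27 -> [613, 27]
  L3: h(613,27)=(613*31+27)%997=87 -> [87]
  root = 87 == target 87  ** MATCH **
Candidate D produces the target root.

Answer: D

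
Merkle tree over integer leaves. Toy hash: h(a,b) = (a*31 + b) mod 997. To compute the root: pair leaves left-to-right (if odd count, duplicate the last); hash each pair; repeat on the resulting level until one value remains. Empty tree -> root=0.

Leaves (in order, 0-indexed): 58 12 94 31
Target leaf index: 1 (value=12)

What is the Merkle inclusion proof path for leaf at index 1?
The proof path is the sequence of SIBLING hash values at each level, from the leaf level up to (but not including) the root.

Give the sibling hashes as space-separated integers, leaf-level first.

L0 (leaves): [58, 12, 94, 31], target index=1
L1: h(58,12)=(58*31+12)%997=813 [pair 0] h(94,31)=(94*31+31)%997=951 [pair 1] -> [813, 951]
  Sibling for proof at L0: 58
L2: h(813,951)=(813*31+951)%997=232 [pair 0] -> [232]
  Sibling for proof at L1: 951
Root: 232
Proof path (sibling hashes from leaf to root): [58, 951]

Answer: 58 951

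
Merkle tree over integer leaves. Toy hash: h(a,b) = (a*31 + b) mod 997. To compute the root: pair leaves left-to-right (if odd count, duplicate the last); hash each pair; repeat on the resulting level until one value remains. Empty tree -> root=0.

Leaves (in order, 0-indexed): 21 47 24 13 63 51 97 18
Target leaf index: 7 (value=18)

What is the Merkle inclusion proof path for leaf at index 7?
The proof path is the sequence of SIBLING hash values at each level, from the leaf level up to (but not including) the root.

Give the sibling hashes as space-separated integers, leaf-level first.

L0 (leaves): [21, 47, 24, 13, 63, 51, 97, 18], target index=7
L1: h(21,47)=(21*31+47)%997=698 [pair 0] h(24,13)=(24*31+13)%997=757 [pair 1] h(63,51)=(63*31+51)%997=10 [pair 2] h(97,18)=(97*31+18)%997=34 [pair 3] -> [698, 757, 10, 34]
  Sibling for proof at L0: 97
L2: h(698,757)=(698*31+757)%997=461 [pair 0] h(10,34)=(10*31+34)%997=344 [pair 1] -> [461, 344]
  Sibling for proof at L1: 10
L3: h(461,344)=(461*31+344)%997=677 [pair 0] -> [677]
  Sibling for proof at L2: 461
Root: 677
Proof path (sibling hashes from leaf to root): [97, 10, 461]

Answer: 97 10 461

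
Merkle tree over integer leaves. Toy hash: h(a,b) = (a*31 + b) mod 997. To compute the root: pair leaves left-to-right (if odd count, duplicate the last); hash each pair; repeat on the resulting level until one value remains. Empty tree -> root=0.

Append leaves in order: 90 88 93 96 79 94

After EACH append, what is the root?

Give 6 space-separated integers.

Answer: 90 884 470 473 844 327

Derivation:
After append 90 (leaves=[90]):
  L0: [90]
  root=90
After append 88 (leaves=[90, 88]):
  L0: [90, 88]
  L1: h(90,88)=(90*31+88)%997=884 -> [884]
  root=884
After append 93 (leaves=[90, 88, 93]):
  L0: [90, 88, 93]
  L1: h(90,88)=(90*31+88)%997=884 h(93,93)=(93*31+93)%997=982 -> [884, 982]
  L2: h(884,982)=(884*31+982)%997=470 -> [470]
  root=470
After append 96 (leaves=[90, 88, 93, 96]):
  L0: [90, 88, 93, 96]
  L1: h(90,88)=(90*31+88)%997=884 h(93,96)=(93*31+96)%997=985 -> [884, 985]
  L2: h(884,985)=(884*31+985)%997=473 -> [473]
  root=473
After append 79 (leaves=[90, 88, 93, 96, 79]):
  L0: [90, 88, 93, 96, 79]
  L1: h(90,88)=(90*31+88)%997=884 h(93,96)=(93*31+96)%997=985 h(79,79)=(79*31+79)%997=534 -> [884, 985, 534]
  L2: h(884,985)=(884*31+985)%997=473 h(534,534)=(534*31+534)%997=139 -> [473, 139]
  L3: h(473,139)=(473*31+139)%997=844 -> [844]
  root=844
After append 94 (leaves=[90, 88, 93, 96, 79, 94]):
  L0: [90, 88, 93, 96, 79, 94]
  L1: h(90,88)=(90*31+88)%997=884 h(93,96)=(93*31+96)%997=985 h(79,94)=(79*31+94)%997=549 -> [884, 985, 549]
  L2: h(884,985)=(884*31+985)%997=473 h(549,549)=(549*31+549)%997=619 -> [473, 619]
  L3: h(473,619)=(473*31+619)%997=327 -> [327]
  root=327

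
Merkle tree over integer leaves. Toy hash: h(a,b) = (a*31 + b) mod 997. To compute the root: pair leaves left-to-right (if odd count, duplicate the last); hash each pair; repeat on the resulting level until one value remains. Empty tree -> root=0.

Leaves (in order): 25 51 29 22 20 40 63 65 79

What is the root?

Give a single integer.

Answer: 529

Derivation:
L0: [25, 51, 29, 22, 20, 40, 63, 65, 79]
L1: h(25,51)=(25*31+51)%997=826 h(29,22)=(29*31+22)%997=921 h(20,40)=(20*31+40)%997=660 h(63,65)=(63*31+65)%997=24 h(79,79)=(79*31+79)%997=534 -> [826, 921, 660, 24, 534]
L2: h(826,921)=(826*31+921)%997=605 h(660,24)=(660*31+24)%997=544 h(534,534)=(534*31+534)%997=139 -> [605, 544, 139]
L3: h(605,544)=(605*31+544)%997=356 h(139,139)=(139*31+139)%997=460 -> [356, 460]
L4: h(356,460)=(356*31+460)%997=529 -> [529]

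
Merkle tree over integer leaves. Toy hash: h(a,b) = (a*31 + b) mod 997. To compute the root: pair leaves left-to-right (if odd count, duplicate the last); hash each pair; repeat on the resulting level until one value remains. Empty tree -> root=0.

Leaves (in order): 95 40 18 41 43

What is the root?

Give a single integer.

L0: [95, 40, 18, 41, 43]
L1: h(95,40)=(95*31+40)%997=991 h(18,41)=(18*31+41)%997=599 h(43,43)=(43*31+43)%997=379 -> [991, 599, 379]
L2: h(991,599)=(991*31+599)%997=413 h(379,379)=(379*31+379)%997=164 -> [413, 164]
L3: h(413,164)=(413*31+164)%997=6 -> [6]

Answer: 6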